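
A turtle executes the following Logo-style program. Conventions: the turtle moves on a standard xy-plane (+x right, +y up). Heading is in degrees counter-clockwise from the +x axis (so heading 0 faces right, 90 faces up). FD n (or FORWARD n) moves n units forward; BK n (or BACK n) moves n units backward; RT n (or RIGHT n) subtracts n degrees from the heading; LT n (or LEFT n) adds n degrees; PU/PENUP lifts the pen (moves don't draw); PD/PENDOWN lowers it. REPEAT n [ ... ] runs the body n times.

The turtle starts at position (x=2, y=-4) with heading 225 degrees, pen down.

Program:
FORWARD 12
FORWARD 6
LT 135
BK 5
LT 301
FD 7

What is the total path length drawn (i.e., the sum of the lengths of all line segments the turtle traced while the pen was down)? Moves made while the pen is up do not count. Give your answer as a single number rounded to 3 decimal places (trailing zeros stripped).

Executing turtle program step by step:
Start: pos=(2,-4), heading=225, pen down
FD 12: (2,-4) -> (-6.485,-12.485) [heading=225, draw]
FD 6: (-6.485,-12.485) -> (-10.728,-16.728) [heading=225, draw]
LT 135: heading 225 -> 0
BK 5: (-10.728,-16.728) -> (-15.728,-16.728) [heading=0, draw]
LT 301: heading 0 -> 301
FD 7: (-15.728,-16.728) -> (-12.123,-22.728) [heading=301, draw]
Final: pos=(-12.123,-22.728), heading=301, 4 segment(s) drawn

Segment lengths:
  seg 1: (2,-4) -> (-6.485,-12.485), length = 12
  seg 2: (-6.485,-12.485) -> (-10.728,-16.728), length = 6
  seg 3: (-10.728,-16.728) -> (-15.728,-16.728), length = 5
  seg 4: (-15.728,-16.728) -> (-12.123,-22.728), length = 7
Total = 30

Answer: 30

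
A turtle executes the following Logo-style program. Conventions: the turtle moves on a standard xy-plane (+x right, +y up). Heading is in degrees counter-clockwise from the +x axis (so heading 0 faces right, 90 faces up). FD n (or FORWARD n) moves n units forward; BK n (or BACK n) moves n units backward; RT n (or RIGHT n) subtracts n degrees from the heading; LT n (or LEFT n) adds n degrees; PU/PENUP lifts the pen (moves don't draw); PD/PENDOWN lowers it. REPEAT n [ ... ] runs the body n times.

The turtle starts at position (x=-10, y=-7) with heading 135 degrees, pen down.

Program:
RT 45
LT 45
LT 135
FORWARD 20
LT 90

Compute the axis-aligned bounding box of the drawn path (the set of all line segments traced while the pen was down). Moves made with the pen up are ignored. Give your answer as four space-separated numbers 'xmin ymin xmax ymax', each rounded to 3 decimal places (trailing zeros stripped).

Executing turtle program step by step:
Start: pos=(-10,-7), heading=135, pen down
RT 45: heading 135 -> 90
LT 45: heading 90 -> 135
LT 135: heading 135 -> 270
FD 20: (-10,-7) -> (-10,-27) [heading=270, draw]
LT 90: heading 270 -> 0
Final: pos=(-10,-27), heading=0, 1 segment(s) drawn

Segment endpoints: x in {-10, -10}, y in {-27, -7}
xmin=-10, ymin=-27, xmax=-10, ymax=-7

Answer: -10 -27 -10 -7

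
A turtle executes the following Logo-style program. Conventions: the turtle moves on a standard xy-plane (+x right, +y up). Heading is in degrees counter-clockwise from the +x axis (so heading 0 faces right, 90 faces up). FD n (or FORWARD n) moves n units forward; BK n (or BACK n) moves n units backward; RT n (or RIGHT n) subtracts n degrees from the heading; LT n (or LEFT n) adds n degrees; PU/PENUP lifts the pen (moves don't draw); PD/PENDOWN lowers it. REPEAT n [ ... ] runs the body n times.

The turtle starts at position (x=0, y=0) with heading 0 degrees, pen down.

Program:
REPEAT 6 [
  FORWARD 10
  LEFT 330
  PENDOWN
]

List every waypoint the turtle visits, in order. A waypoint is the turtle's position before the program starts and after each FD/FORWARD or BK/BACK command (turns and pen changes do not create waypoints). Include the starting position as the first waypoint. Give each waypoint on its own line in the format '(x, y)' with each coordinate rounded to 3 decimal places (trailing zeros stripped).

Answer: (0, 0)
(10, 0)
(18.66, -5)
(23.66, -13.66)
(23.66, -23.66)
(18.66, -32.321)
(10, -37.321)

Derivation:
Executing turtle program step by step:
Start: pos=(0,0), heading=0, pen down
REPEAT 6 [
  -- iteration 1/6 --
  FD 10: (0,0) -> (10,0) [heading=0, draw]
  LT 330: heading 0 -> 330
  PD: pen down
  -- iteration 2/6 --
  FD 10: (10,0) -> (18.66,-5) [heading=330, draw]
  LT 330: heading 330 -> 300
  PD: pen down
  -- iteration 3/6 --
  FD 10: (18.66,-5) -> (23.66,-13.66) [heading=300, draw]
  LT 330: heading 300 -> 270
  PD: pen down
  -- iteration 4/6 --
  FD 10: (23.66,-13.66) -> (23.66,-23.66) [heading=270, draw]
  LT 330: heading 270 -> 240
  PD: pen down
  -- iteration 5/6 --
  FD 10: (23.66,-23.66) -> (18.66,-32.321) [heading=240, draw]
  LT 330: heading 240 -> 210
  PD: pen down
  -- iteration 6/6 --
  FD 10: (18.66,-32.321) -> (10,-37.321) [heading=210, draw]
  LT 330: heading 210 -> 180
  PD: pen down
]
Final: pos=(10,-37.321), heading=180, 6 segment(s) drawn
Waypoints (7 total):
(0, 0)
(10, 0)
(18.66, -5)
(23.66, -13.66)
(23.66, -23.66)
(18.66, -32.321)
(10, -37.321)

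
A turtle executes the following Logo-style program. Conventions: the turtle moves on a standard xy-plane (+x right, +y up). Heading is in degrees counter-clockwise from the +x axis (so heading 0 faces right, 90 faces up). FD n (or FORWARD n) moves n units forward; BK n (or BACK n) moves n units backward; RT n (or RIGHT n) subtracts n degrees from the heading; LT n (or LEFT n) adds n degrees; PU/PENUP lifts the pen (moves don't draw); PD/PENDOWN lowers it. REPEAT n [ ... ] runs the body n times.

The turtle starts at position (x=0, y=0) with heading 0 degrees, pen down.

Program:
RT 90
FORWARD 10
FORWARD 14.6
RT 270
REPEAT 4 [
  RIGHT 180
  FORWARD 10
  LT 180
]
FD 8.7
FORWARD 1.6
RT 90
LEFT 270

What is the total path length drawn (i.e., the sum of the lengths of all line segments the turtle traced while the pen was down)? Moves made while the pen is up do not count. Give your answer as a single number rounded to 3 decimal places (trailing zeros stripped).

Answer: 74.9

Derivation:
Executing turtle program step by step:
Start: pos=(0,0), heading=0, pen down
RT 90: heading 0 -> 270
FD 10: (0,0) -> (0,-10) [heading=270, draw]
FD 14.6: (0,-10) -> (0,-24.6) [heading=270, draw]
RT 270: heading 270 -> 0
REPEAT 4 [
  -- iteration 1/4 --
  RT 180: heading 0 -> 180
  FD 10: (0,-24.6) -> (-10,-24.6) [heading=180, draw]
  LT 180: heading 180 -> 0
  -- iteration 2/4 --
  RT 180: heading 0 -> 180
  FD 10: (-10,-24.6) -> (-20,-24.6) [heading=180, draw]
  LT 180: heading 180 -> 0
  -- iteration 3/4 --
  RT 180: heading 0 -> 180
  FD 10: (-20,-24.6) -> (-30,-24.6) [heading=180, draw]
  LT 180: heading 180 -> 0
  -- iteration 4/4 --
  RT 180: heading 0 -> 180
  FD 10: (-30,-24.6) -> (-40,-24.6) [heading=180, draw]
  LT 180: heading 180 -> 0
]
FD 8.7: (-40,-24.6) -> (-31.3,-24.6) [heading=0, draw]
FD 1.6: (-31.3,-24.6) -> (-29.7,-24.6) [heading=0, draw]
RT 90: heading 0 -> 270
LT 270: heading 270 -> 180
Final: pos=(-29.7,-24.6), heading=180, 8 segment(s) drawn

Segment lengths:
  seg 1: (0,0) -> (0,-10), length = 10
  seg 2: (0,-10) -> (0,-24.6), length = 14.6
  seg 3: (0,-24.6) -> (-10,-24.6), length = 10
  seg 4: (-10,-24.6) -> (-20,-24.6), length = 10
  seg 5: (-20,-24.6) -> (-30,-24.6), length = 10
  seg 6: (-30,-24.6) -> (-40,-24.6), length = 10
  seg 7: (-40,-24.6) -> (-31.3,-24.6), length = 8.7
  seg 8: (-31.3,-24.6) -> (-29.7,-24.6), length = 1.6
Total = 74.9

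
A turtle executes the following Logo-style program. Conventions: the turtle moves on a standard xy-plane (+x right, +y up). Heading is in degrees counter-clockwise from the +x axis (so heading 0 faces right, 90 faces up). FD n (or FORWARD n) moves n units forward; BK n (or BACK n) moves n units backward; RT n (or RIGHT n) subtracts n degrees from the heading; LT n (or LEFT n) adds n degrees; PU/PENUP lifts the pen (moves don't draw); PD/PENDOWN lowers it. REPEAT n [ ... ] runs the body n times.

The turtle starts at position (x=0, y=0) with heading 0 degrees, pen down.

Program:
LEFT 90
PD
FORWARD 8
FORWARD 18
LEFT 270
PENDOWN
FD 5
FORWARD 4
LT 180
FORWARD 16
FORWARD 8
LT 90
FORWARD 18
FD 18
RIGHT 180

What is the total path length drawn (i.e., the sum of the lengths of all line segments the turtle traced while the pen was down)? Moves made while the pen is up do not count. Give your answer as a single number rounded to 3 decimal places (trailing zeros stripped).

Executing turtle program step by step:
Start: pos=(0,0), heading=0, pen down
LT 90: heading 0 -> 90
PD: pen down
FD 8: (0,0) -> (0,8) [heading=90, draw]
FD 18: (0,8) -> (0,26) [heading=90, draw]
LT 270: heading 90 -> 0
PD: pen down
FD 5: (0,26) -> (5,26) [heading=0, draw]
FD 4: (5,26) -> (9,26) [heading=0, draw]
LT 180: heading 0 -> 180
FD 16: (9,26) -> (-7,26) [heading=180, draw]
FD 8: (-7,26) -> (-15,26) [heading=180, draw]
LT 90: heading 180 -> 270
FD 18: (-15,26) -> (-15,8) [heading=270, draw]
FD 18: (-15,8) -> (-15,-10) [heading=270, draw]
RT 180: heading 270 -> 90
Final: pos=(-15,-10), heading=90, 8 segment(s) drawn

Segment lengths:
  seg 1: (0,0) -> (0,8), length = 8
  seg 2: (0,8) -> (0,26), length = 18
  seg 3: (0,26) -> (5,26), length = 5
  seg 4: (5,26) -> (9,26), length = 4
  seg 5: (9,26) -> (-7,26), length = 16
  seg 6: (-7,26) -> (-15,26), length = 8
  seg 7: (-15,26) -> (-15,8), length = 18
  seg 8: (-15,8) -> (-15,-10), length = 18
Total = 95

Answer: 95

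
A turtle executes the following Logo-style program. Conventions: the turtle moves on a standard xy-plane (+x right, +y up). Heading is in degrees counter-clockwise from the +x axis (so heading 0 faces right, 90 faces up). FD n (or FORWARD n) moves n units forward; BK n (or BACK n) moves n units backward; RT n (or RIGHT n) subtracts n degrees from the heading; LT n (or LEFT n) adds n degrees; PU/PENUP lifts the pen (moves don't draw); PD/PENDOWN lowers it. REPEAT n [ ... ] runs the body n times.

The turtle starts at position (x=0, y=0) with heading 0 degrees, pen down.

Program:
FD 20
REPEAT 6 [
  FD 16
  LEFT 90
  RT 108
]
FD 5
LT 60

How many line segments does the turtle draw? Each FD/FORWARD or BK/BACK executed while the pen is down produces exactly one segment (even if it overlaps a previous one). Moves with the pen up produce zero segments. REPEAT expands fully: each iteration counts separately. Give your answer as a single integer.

Executing turtle program step by step:
Start: pos=(0,0), heading=0, pen down
FD 20: (0,0) -> (20,0) [heading=0, draw]
REPEAT 6 [
  -- iteration 1/6 --
  FD 16: (20,0) -> (36,0) [heading=0, draw]
  LT 90: heading 0 -> 90
  RT 108: heading 90 -> 342
  -- iteration 2/6 --
  FD 16: (36,0) -> (51.217,-4.944) [heading=342, draw]
  LT 90: heading 342 -> 72
  RT 108: heading 72 -> 324
  -- iteration 3/6 --
  FD 16: (51.217,-4.944) -> (64.161,-14.349) [heading=324, draw]
  LT 90: heading 324 -> 54
  RT 108: heading 54 -> 306
  -- iteration 4/6 --
  FD 16: (64.161,-14.349) -> (73.566,-27.293) [heading=306, draw]
  LT 90: heading 306 -> 36
  RT 108: heading 36 -> 288
  -- iteration 5/6 --
  FD 16: (73.566,-27.293) -> (78.51,-42.51) [heading=288, draw]
  LT 90: heading 288 -> 18
  RT 108: heading 18 -> 270
  -- iteration 6/6 --
  FD 16: (78.51,-42.51) -> (78.51,-58.51) [heading=270, draw]
  LT 90: heading 270 -> 0
  RT 108: heading 0 -> 252
]
FD 5: (78.51,-58.51) -> (76.965,-63.265) [heading=252, draw]
LT 60: heading 252 -> 312
Final: pos=(76.965,-63.265), heading=312, 8 segment(s) drawn
Segments drawn: 8

Answer: 8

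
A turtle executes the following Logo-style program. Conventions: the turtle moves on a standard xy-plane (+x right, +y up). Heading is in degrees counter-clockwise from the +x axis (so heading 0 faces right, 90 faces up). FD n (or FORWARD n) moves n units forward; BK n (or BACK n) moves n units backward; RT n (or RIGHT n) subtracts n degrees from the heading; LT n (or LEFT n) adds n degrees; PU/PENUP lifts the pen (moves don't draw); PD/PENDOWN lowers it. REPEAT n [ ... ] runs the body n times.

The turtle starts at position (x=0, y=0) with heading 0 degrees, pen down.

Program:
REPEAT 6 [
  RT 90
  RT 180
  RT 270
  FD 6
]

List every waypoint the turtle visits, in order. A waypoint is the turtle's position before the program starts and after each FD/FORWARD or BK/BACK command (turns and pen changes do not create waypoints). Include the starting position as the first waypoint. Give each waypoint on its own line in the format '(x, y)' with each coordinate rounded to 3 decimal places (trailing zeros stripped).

Executing turtle program step by step:
Start: pos=(0,0), heading=0, pen down
REPEAT 6 [
  -- iteration 1/6 --
  RT 90: heading 0 -> 270
  RT 180: heading 270 -> 90
  RT 270: heading 90 -> 180
  FD 6: (0,0) -> (-6,0) [heading=180, draw]
  -- iteration 2/6 --
  RT 90: heading 180 -> 90
  RT 180: heading 90 -> 270
  RT 270: heading 270 -> 0
  FD 6: (-6,0) -> (0,0) [heading=0, draw]
  -- iteration 3/6 --
  RT 90: heading 0 -> 270
  RT 180: heading 270 -> 90
  RT 270: heading 90 -> 180
  FD 6: (0,0) -> (-6,0) [heading=180, draw]
  -- iteration 4/6 --
  RT 90: heading 180 -> 90
  RT 180: heading 90 -> 270
  RT 270: heading 270 -> 0
  FD 6: (-6,0) -> (0,0) [heading=0, draw]
  -- iteration 5/6 --
  RT 90: heading 0 -> 270
  RT 180: heading 270 -> 90
  RT 270: heading 90 -> 180
  FD 6: (0,0) -> (-6,0) [heading=180, draw]
  -- iteration 6/6 --
  RT 90: heading 180 -> 90
  RT 180: heading 90 -> 270
  RT 270: heading 270 -> 0
  FD 6: (-6,0) -> (0,0) [heading=0, draw]
]
Final: pos=(0,0), heading=0, 6 segment(s) drawn
Waypoints (7 total):
(0, 0)
(-6, 0)
(0, 0)
(-6, 0)
(0, 0)
(-6, 0)
(0, 0)

Answer: (0, 0)
(-6, 0)
(0, 0)
(-6, 0)
(0, 0)
(-6, 0)
(0, 0)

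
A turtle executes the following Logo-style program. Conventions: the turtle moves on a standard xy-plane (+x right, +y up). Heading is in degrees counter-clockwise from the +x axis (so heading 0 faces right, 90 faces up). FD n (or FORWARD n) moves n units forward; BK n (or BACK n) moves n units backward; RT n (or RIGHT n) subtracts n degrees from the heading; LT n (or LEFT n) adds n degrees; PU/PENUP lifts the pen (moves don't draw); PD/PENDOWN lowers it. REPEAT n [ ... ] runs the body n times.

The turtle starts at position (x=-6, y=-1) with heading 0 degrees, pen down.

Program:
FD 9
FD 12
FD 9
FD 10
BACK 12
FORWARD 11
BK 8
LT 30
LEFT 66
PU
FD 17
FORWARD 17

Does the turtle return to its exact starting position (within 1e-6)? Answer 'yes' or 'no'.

Executing turtle program step by step:
Start: pos=(-6,-1), heading=0, pen down
FD 9: (-6,-1) -> (3,-1) [heading=0, draw]
FD 12: (3,-1) -> (15,-1) [heading=0, draw]
FD 9: (15,-1) -> (24,-1) [heading=0, draw]
FD 10: (24,-1) -> (34,-1) [heading=0, draw]
BK 12: (34,-1) -> (22,-1) [heading=0, draw]
FD 11: (22,-1) -> (33,-1) [heading=0, draw]
BK 8: (33,-1) -> (25,-1) [heading=0, draw]
LT 30: heading 0 -> 30
LT 66: heading 30 -> 96
PU: pen up
FD 17: (25,-1) -> (23.223,15.907) [heading=96, move]
FD 17: (23.223,15.907) -> (21.446,32.814) [heading=96, move]
Final: pos=(21.446,32.814), heading=96, 7 segment(s) drawn

Start position: (-6, -1)
Final position: (21.446, 32.814)
Distance = 43.551; >= 1e-6 -> NOT closed

Answer: no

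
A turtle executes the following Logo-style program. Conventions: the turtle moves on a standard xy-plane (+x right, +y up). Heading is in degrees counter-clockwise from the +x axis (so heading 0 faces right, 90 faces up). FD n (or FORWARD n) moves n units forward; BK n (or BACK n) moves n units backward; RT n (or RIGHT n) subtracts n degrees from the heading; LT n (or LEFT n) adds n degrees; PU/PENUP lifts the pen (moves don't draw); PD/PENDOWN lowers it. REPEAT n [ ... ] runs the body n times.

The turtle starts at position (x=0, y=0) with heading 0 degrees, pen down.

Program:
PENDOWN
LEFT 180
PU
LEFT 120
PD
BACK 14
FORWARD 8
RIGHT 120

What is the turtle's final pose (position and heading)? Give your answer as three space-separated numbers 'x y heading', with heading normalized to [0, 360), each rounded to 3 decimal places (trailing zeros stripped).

Executing turtle program step by step:
Start: pos=(0,0), heading=0, pen down
PD: pen down
LT 180: heading 0 -> 180
PU: pen up
LT 120: heading 180 -> 300
PD: pen down
BK 14: (0,0) -> (-7,12.124) [heading=300, draw]
FD 8: (-7,12.124) -> (-3,5.196) [heading=300, draw]
RT 120: heading 300 -> 180
Final: pos=(-3,5.196), heading=180, 2 segment(s) drawn

Answer: -3 5.196 180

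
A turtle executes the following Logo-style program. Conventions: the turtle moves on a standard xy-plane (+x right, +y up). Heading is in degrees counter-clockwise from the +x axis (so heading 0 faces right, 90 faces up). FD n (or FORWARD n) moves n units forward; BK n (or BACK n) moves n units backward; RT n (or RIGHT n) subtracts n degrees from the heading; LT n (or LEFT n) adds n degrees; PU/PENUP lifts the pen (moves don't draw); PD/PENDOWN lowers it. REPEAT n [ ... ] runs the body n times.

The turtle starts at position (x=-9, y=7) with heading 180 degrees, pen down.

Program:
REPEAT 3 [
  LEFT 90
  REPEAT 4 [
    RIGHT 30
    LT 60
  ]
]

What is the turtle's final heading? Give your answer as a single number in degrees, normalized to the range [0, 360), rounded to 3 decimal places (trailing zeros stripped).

Executing turtle program step by step:
Start: pos=(-9,7), heading=180, pen down
REPEAT 3 [
  -- iteration 1/3 --
  LT 90: heading 180 -> 270
  REPEAT 4 [
    -- iteration 1/4 --
    RT 30: heading 270 -> 240
    LT 60: heading 240 -> 300
    -- iteration 2/4 --
    RT 30: heading 300 -> 270
    LT 60: heading 270 -> 330
    -- iteration 3/4 --
    RT 30: heading 330 -> 300
    LT 60: heading 300 -> 0
    -- iteration 4/4 --
    RT 30: heading 0 -> 330
    LT 60: heading 330 -> 30
  ]
  -- iteration 2/3 --
  LT 90: heading 30 -> 120
  REPEAT 4 [
    -- iteration 1/4 --
    RT 30: heading 120 -> 90
    LT 60: heading 90 -> 150
    -- iteration 2/4 --
    RT 30: heading 150 -> 120
    LT 60: heading 120 -> 180
    -- iteration 3/4 --
    RT 30: heading 180 -> 150
    LT 60: heading 150 -> 210
    -- iteration 4/4 --
    RT 30: heading 210 -> 180
    LT 60: heading 180 -> 240
  ]
  -- iteration 3/3 --
  LT 90: heading 240 -> 330
  REPEAT 4 [
    -- iteration 1/4 --
    RT 30: heading 330 -> 300
    LT 60: heading 300 -> 0
    -- iteration 2/4 --
    RT 30: heading 0 -> 330
    LT 60: heading 330 -> 30
    -- iteration 3/4 --
    RT 30: heading 30 -> 0
    LT 60: heading 0 -> 60
    -- iteration 4/4 --
    RT 30: heading 60 -> 30
    LT 60: heading 30 -> 90
  ]
]
Final: pos=(-9,7), heading=90, 0 segment(s) drawn

Answer: 90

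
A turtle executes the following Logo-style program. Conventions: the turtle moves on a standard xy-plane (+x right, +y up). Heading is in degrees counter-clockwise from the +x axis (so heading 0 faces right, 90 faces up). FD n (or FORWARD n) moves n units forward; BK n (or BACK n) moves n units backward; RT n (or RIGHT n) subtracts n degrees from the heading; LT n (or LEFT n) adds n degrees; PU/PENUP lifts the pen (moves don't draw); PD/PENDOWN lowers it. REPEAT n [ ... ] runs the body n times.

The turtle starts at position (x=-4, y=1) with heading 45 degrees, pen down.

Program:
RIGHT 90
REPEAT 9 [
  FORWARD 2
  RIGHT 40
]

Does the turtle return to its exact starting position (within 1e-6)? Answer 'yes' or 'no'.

Answer: yes

Derivation:
Executing turtle program step by step:
Start: pos=(-4,1), heading=45, pen down
RT 90: heading 45 -> 315
REPEAT 9 [
  -- iteration 1/9 --
  FD 2: (-4,1) -> (-2.586,-0.414) [heading=315, draw]
  RT 40: heading 315 -> 275
  -- iteration 2/9 --
  FD 2: (-2.586,-0.414) -> (-2.411,-2.407) [heading=275, draw]
  RT 40: heading 275 -> 235
  -- iteration 3/9 --
  FD 2: (-2.411,-2.407) -> (-3.559,-4.045) [heading=235, draw]
  RT 40: heading 235 -> 195
  -- iteration 4/9 --
  FD 2: (-3.559,-4.045) -> (-5.49,-4.563) [heading=195, draw]
  RT 40: heading 195 -> 155
  -- iteration 5/9 --
  FD 2: (-5.49,-4.563) -> (-7.303,-3.717) [heading=155, draw]
  RT 40: heading 155 -> 115
  -- iteration 6/9 --
  FD 2: (-7.303,-3.717) -> (-8.148,-1.905) [heading=115, draw]
  RT 40: heading 115 -> 75
  -- iteration 7/9 --
  FD 2: (-8.148,-1.905) -> (-7.631,0.027) [heading=75, draw]
  RT 40: heading 75 -> 35
  -- iteration 8/9 --
  FD 2: (-7.631,0.027) -> (-5.992,1.174) [heading=35, draw]
  RT 40: heading 35 -> 355
  -- iteration 9/9 --
  FD 2: (-5.992,1.174) -> (-4,1) [heading=355, draw]
  RT 40: heading 355 -> 315
]
Final: pos=(-4,1), heading=315, 9 segment(s) drawn

Start position: (-4, 1)
Final position: (-4, 1)
Distance = 0; < 1e-6 -> CLOSED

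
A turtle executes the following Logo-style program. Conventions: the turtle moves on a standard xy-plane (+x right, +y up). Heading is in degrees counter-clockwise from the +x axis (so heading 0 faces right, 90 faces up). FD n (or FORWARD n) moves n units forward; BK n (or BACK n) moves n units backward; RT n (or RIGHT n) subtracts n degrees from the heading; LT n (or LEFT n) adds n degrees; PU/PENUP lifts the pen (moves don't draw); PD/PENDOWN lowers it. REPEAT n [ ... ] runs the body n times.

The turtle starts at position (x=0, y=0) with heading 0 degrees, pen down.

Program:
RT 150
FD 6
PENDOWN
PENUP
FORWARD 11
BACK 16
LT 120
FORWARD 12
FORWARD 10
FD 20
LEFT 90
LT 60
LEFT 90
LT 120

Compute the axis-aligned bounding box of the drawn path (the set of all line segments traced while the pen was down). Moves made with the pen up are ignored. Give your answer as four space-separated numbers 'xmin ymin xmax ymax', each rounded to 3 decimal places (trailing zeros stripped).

Answer: -5.196 -3 0 0

Derivation:
Executing turtle program step by step:
Start: pos=(0,0), heading=0, pen down
RT 150: heading 0 -> 210
FD 6: (0,0) -> (-5.196,-3) [heading=210, draw]
PD: pen down
PU: pen up
FD 11: (-5.196,-3) -> (-14.722,-8.5) [heading=210, move]
BK 16: (-14.722,-8.5) -> (-0.866,-0.5) [heading=210, move]
LT 120: heading 210 -> 330
FD 12: (-0.866,-0.5) -> (9.526,-6.5) [heading=330, move]
FD 10: (9.526,-6.5) -> (18.187,-11.5) [heading=330, move]
FD 20: (18.187,-11.5) -> (35.507,-21.5) [heading=330, move]
LT 90: heading 330 -> 60
LT 60: heading 60 -> 120
LT 90: heading 120 -> 210
LT 120: heading 210 -> 330
Final: pos=(35.507,-21.5), heading=330, 1 segment(s) drawn

Segment endpoints: x in {-5.196, 0}, y in {-3, 0}
xmin=-5.196, ymin=-3, xmax=0, ymax=0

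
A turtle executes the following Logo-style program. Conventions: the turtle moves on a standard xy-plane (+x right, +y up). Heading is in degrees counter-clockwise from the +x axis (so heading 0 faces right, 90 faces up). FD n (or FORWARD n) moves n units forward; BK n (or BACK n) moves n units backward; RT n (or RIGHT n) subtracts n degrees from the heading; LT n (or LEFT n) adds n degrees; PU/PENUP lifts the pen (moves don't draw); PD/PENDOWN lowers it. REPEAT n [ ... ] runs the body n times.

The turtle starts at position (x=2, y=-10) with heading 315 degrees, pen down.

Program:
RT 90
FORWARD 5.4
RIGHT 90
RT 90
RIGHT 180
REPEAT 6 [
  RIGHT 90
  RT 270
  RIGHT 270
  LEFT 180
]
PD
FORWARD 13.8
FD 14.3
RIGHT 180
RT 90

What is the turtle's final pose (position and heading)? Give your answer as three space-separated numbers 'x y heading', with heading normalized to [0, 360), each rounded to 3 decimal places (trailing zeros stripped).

Executing turtle program step by step:
Start: pos=(2,-10), heading=315, pen down
RT 90: heading 315 -> 225
FD 5.4: (2,-10) -> (-1.818,-13.818) [heading=225, draw]
RT 90: heading 225 -> 135
RT 90: heading 135 -> 45
RT 180: heading 45 -> 225
REPEAT 6 [
  -- iteration 1/6 --
  RT 90: heading 225 -> 135
  RT 270: heading 135 -> 225
  RT 270: heading 225 -> 315
  LT 180: heading 315 -> 135
  -- iteration 2/6 --
  RT 90: heading 135 -> 45
  RT 270: heading 45 -> 135
  RT 270: heading 135 -> 225
  LT 180: heading 225 -> 45
  -- iteration 3/6 --
  RT 90: heading 45 -> 315
  RT 270: heading 315 -> 45
  RT 270: heading 45 -> 135
  LT 180: heading 135 -> 315
  -- iteration 4/6 --
  RT 90: heading 315 -> 225
  RT 270: heading 225 -> 315
  RT 270: heading 315 -> 45
  LT 180: heading 45 -> 225
  -- iteration 5/6 --
  RT 90: heading 225 -> 135
  RT 270: heading 135 -> 225
  RT 270: heading 225 -> 315
  LT 180: heading 315 -> 135
  -- iteration 6/6 --
  RT 90: heading 135 -> 45
  RT 270: heading 45 -> 135
  RT 270: heading 135 -> 225
  LT 180: heading 225 -> 45
]
PD: pen down
FD 13.8: (-1.818,-13.818) -> (7.94,-4.06) [heading=45, draw]
FD 14.3: (7.94,-4.06) -> (18.051,6.051) [heading=45, draw]
RT 180: heading 45 -> 225
RT 90: heading 225 -> 135
Final: pos=(18.051,6.051), heading=135, 3 segment(s) drawn

Answer: 18.051 6.051 135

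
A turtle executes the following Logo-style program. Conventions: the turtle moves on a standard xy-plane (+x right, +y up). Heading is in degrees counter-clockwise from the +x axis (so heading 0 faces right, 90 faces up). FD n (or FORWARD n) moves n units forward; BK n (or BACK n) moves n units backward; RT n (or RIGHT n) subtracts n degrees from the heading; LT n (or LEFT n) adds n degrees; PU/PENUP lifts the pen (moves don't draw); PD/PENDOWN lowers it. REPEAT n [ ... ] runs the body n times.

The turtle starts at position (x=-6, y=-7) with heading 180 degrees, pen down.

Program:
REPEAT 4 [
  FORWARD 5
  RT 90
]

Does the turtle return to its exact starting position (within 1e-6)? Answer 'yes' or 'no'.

Answer: yes

Derivation:
Executing turtle program step by step:
Start: pos=(-6,-7), heading=180, pen down
REPEAT 4 [
  -- iteration 1/4 --
  FD 5: (-6,-7) -> (-11,-7) [heading=180, draw]
  RT 90: heading 180 -> 90
  -- iteration 2/4 --
  FD 5: (-11,-7) -> (-11,-2) [heading=90, draw]
  RT 90: heading 90 -> 0
  -- iteration 3/4 --
  FD 5: (-11,-2) -> (-6,-2) [heading=0, draw]
  RT 90: heading 0 -> 270
  -- iteration 4/4 --
  FD 5: (-6,-2) -> (-6,-7) [heading=270, draw]
  RT 90: heading 270 -> 180
]
Final: pos=(-6,-7), heading=180, 4 segment(s) drawn

Start position: (-6, -7)
Final position: (-6, -7)
Distance = 0; < 1e-6 -> CLOSED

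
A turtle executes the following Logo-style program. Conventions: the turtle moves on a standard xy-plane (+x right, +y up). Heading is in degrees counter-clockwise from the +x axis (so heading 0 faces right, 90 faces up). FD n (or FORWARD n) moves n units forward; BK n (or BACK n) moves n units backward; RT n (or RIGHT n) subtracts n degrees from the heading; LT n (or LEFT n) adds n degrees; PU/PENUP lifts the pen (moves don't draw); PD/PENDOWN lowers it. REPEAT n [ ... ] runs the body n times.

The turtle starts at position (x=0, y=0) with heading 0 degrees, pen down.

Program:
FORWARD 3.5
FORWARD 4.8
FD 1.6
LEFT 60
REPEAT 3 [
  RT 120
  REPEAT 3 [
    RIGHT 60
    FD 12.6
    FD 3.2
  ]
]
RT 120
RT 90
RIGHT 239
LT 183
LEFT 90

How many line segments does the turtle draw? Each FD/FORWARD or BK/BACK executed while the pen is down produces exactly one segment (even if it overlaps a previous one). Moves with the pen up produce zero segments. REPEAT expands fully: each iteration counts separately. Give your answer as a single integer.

Answer: 21

Derivation:
Executing turtle program step by step:
Start: pos=(0,0), heading=0, pen down
FD 3.5: (0,0) -> (3.5,0) [heading=0, draw]
FD 4.8: (3.5,0) -> (8.3,0) [heading=0, draw]
FD 1.6: (8.3,0) -> (9.9,0) [heading=0, draw]
LT 60: heading 0 -> 60
REPEAT 3 [
  -- iteration 1/3 --
  RT 120: heading 60 -> 300
  REPEAT 3 [
    -- iteration 1/3 --
    RT 60: heading 300 -> 240
    FD 12.6: (9.9,0) -> (3.6,-10.912) [heading=240, draw]
    FD 3.2: (3.6,-10.912) -> (2,-13.683) [heading=240, draw]
    -- iteration 2/3 --
    RT 60: heading 240 -> 180
    FD 12.6: (2,-13.683) -> (-10.6,-13.683) [heading=180, draw]
    FD 3.2: (-10.6,-13.683) -> (-13.8,-13.683) [heading=180, draw]
    -- iteration 3/3 --
    RT 60: heading 180 -> 120
    FD 12.6: (-13.8,-13.683) -> (-20.1,-2.771) [heading=120, draw]
    FD 3.2: (-20.1,-2.771) -> (-21.7,0) [heading=120, draw]
  ]
  -- iteration 2/3 --
  RT 120: heading 120 -> 0
  REPEAT 3 [
    -- iteration 1/3 --
    RT 60: heading 0 -> 300
    FD 12.6: (-21.7,0) -> (-15.4,-10.912) [heading=300, draw]
    FD 3.2: (-15.4,-10.912) -> (-13.8,-13.683) [heading=300, draw]
    -- iteration 2/3 --
    RT 60: heading 300 -> 240
    FD 12.6: (-13.8,-13.683) -> (-20.1,-24.595) [heading=240, draw]
    FD 3.2: (-20.1,-24.595) -> (-21.7,-27.366) [heading=240, draw]
    -- iteration 3/3 --
    RT 60: heading 240 -> 180
    FD 12.6: (-21.7,-27.366) -> (-34.3,-27.366) [heading=180, draw]
    FD 3.2: (-34.3,-27.366) -> (-37.5,-27.366) [heading=180, draw]
  ]
  -- iteration 3/3 --
  RT 120: heading 180 -> 60
  REPEAT 3 [
    -- iteration 1/3 --
    RT 60: heading 60 -> 0
    FD 12.6: (-37.5,-27.366) -> (-24.9,-27.366) [heading=0, draw]
    FD 3.2: (-24.9,-27.366) -> (-21.7,-27.366) [heading=0, draw]
    -- iteration 2/3 --
    RT 60: heading 0 -> 300
    FD 12.6: (-21.7,-27.366) -> (-15.4,-38.278) [heading=300, draw]
    FD 3.2: (-15.4,-38.278) -> (-13.8,-41.05) [heading=300, draw]
    -- iteration 3/3 --
    RT 60: heading 300 -> 240
    FD 12.6: (-13.8,-41.05) -> (-20.1,-51.962) [heading=240, draw]
    FD 3.2: (-20.1,-51.962) -> (-21.7,-54.733) [heading=240, draw]
  ]
]
RT 120: heading 240 -> 120
RT 90: heading 120 -> 30
RT 239: heading 30 -> 151
LT 183: heading 151 -> 334
LT 90: heading 334 -> 64
Final: pos=(-21.7,-54.733), heading=64, 21 segment(s) drawn
Segments drawn: 21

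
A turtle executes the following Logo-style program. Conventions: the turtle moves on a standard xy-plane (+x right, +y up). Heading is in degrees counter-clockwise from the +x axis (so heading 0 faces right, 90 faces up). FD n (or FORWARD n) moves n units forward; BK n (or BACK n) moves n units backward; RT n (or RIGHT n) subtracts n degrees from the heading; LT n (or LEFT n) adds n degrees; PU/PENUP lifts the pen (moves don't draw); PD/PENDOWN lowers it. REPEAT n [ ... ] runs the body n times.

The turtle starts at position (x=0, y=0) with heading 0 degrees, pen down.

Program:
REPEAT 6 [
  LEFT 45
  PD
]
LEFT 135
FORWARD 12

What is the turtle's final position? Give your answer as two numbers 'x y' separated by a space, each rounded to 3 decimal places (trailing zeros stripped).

Answer: 8.485 8.485

Derivation:
Executing turtle program step by step:
Start: pos=(0,0), heading=0, pen down
REPEAT 6 [
  -- iteration 1/6 --
  LT 45: heading 0 -> 45
  PD: pen down
  -- iteration 2/6 --
  LT 45: heading 45 -> 90
  PD: pen down
  -- iteration 3/6 --
  LT 45: heading 90 -> 135
  PD: pen down
  -- iteration 4/6 --
  LT 45: heading 135 -> 180
  PD: pen down
  -- iteration 5/6 --
  LT 45: heading 180 -> 225
  PD: pen down
  -- iteration 6/6 --
  LT 45: heading 225 -> 270
  PD: pen down
]
LT 135: heading 270 -> 45
FD 12: (0,0) -> (8.485,8.485) [heading=45, draw]
Final: pos=(8.485,8.485), heading=45, 1 segment(s) drawn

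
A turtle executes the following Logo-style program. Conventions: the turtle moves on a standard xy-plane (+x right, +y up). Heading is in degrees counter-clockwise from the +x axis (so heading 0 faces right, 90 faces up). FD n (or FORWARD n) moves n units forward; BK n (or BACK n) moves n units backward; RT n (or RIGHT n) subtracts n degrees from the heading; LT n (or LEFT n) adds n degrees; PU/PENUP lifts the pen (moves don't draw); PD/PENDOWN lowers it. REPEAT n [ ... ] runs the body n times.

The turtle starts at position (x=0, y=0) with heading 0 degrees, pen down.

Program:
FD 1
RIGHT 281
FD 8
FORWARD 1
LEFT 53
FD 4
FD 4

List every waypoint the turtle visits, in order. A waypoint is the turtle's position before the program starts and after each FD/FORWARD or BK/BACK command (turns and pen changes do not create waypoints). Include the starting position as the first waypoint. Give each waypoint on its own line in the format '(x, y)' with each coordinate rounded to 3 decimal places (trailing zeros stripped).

Answer: (0, 0)
(1, 0)
(2.526, 7.853)
(2.717, 8.835)
(0.041, 11.807)
(-2.636, 14.78)

Derivation:
Executing turtle program step by step:
Start: pos=(0,0), heading=0, pen down
FD 1: (0,0) -> (1,0) [heading=0, draw]
RT 281: heading 0 -> 79
FD 8: (1,0) -> (2.526,7.853) [heading=79, draw]
FD 1: (2.526,7.853) -> (2.717,8.835) [heading=79, draw]
LT 53: heading 79 -> 132
FD 4: (2.717,8.835) -> (0.041,11.807) [heading=132, draw]
FD 4: (0.041,11.807) -> (-2.636,14.78) [heading=132, draw]
Final: pos=(-2.636,14.78), heading=132, 5 segment(s) drawn
Waypoints (6 total):
(0, 0)
(1, 0)
(2.526, 7.853)
(2.717, 8.835)
(0.041, 11.807)
(-2.636, 14.78)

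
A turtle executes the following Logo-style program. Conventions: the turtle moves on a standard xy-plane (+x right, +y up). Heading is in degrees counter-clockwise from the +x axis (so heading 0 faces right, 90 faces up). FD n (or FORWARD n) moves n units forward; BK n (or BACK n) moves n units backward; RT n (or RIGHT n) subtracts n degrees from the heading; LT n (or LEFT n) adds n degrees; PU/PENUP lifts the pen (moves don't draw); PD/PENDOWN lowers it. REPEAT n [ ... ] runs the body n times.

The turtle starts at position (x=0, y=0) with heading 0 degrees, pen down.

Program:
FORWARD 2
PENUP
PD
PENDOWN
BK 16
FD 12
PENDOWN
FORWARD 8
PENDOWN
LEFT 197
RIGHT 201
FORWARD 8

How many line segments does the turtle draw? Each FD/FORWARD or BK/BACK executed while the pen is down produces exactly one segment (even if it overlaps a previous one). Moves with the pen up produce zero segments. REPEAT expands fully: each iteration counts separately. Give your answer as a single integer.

Answer: 5

Derivation:
Executing turtle program step by step:
Start: pos=(0,0), heading=0, pen down
FD 2: (0,0) -> (2,0) [heading=0, draw]
PU: pen up
PD: pen down
PD: pen down
BK 16: (2,0) -> (-14,0) [heading=0, draw]
FD 12: (-14,0) -> (-2,0) [heading=0, draw]
PD: pen down
FD 8: (-2,0) -> (6,0) [heading=0, draw]
PD: pen down
LT 197: heading 0 -> 197
RT 201: heading 197 -> 356
FD 8: (6,0) -> (13.981,-0.558) [heading=356, draw]
Final: pos=(13.981,-0.558), heading=356, 5 segment(s) drawn
Segments drawn: 5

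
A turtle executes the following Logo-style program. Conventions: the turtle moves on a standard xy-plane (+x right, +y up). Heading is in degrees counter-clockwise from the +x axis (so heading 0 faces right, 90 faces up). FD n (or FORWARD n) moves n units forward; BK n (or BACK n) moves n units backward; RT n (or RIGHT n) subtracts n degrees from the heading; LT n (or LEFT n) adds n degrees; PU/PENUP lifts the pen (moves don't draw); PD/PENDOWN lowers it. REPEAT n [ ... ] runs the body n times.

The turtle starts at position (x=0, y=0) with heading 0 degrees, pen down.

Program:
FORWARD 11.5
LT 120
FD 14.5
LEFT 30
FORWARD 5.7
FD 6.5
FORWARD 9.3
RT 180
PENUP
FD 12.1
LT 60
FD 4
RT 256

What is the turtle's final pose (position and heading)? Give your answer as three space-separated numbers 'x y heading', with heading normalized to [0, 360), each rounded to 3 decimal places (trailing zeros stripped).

Answer: -0.427 19.257 134

Derivation:
Executing turtle program step by step:
Start: pos=(0,0), heading=0, pen down
FD 11.5: (0,0) -> (11.5,0) [heading=0, draw]
LT 120: heading 0 -> 120
FD 14.5: (11.5,0) -> (4.25,12.557) [heading=120, draw]
LT 30: heading 120 -> 150
FD 5.7: (4.25,12.557) -> (-0.686,15.407) [heading=150, draw]
FD 6.5: (-0.686,15.407) -> (-6.316,18.657) [heading=150, draw]
FD 9.3: (-6.316,18.657) -> (-14.37,23.307) [heading=150, draw]
RT 180: heading 150 -> 330
PU: pen up
FD 12.1: (-14.37,23.307) -> (-3.891,17.257) [heading=330, move]
LT 60: heading 330 -> 30
FD 4: (-3.891,17.257) -> (-0.427,19.257) [heading=30, move]
RT 256: heading 30 -> 134
Final: pos=(-0.427,19.257), heading=134, 5 segment(s) drawn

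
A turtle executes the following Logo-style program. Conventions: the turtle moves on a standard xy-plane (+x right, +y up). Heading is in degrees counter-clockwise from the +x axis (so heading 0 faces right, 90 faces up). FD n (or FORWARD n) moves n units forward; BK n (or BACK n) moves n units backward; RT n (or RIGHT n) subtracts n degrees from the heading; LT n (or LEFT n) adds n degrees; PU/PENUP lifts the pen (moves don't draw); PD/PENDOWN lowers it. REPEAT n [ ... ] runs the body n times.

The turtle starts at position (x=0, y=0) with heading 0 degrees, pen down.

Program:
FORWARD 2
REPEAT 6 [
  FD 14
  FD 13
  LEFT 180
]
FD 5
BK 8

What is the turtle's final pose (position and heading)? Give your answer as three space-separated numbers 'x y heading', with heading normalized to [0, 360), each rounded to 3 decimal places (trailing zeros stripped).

Executing turtle program step by step:
Start: pos=(0,0), heading=0, pen down
FD 2: (0,0) -> (2,0) [heading=0, draw]
REPEAT 6 [
  -- iteration 1/6 --
  FD 14: (2,0) -> (16,0) [heading=0, draw]
  FD 13: (16,0) -> (29,0) [heading=0, draw]
  LT 180: heading 0 -> 180
  -- iteration 2/6 --
  FD 14: (29,0) -> (15,0) [heading=180, draw]
  FD 13: (15,0) -> (2,0) [heading=180, draw]
  LT 180: heading 180 -> 0
  -- iteration 3/6 --
  FD 14: (2,0) -> (16,0) [heading=0, draw]
  FD 13: (16,0) -> (29,0) [heading=0, draw]
  LT 180: heading 0 -> 180
  -- iteration 4/6 --
  FD 14: (29,0) -> (15,0) [heading=180, draw]
  FD 13: (15,0) -> (2,0) [heading=180, draw]
  LT 180: heading 180 -> 0
  -- iteration 5/6 --
  FD 14: (2,0) -> (16,0) [heading=0, draw]
  FD 13: (16,0) -> (29,0) [heading=0, draw]
  LT 180: heading 0 -> 180
  -- iteration 6/6 --
  FD 14: (29,0) -> (15,0) [heading=180, draw]
  FD 13: (15,0) -> (2,0) [heading=180, draw]
  LT 180: heading 180 -> 0
]
FD 5: (2,0) -> (7,0) [heading=0, draw]
BK 8: (7,0) -> (-1,0) [heading=0, draw]
Final: pos=(-1,0), heading=0, 15 segment(s) drawn

Answer: -1 0 0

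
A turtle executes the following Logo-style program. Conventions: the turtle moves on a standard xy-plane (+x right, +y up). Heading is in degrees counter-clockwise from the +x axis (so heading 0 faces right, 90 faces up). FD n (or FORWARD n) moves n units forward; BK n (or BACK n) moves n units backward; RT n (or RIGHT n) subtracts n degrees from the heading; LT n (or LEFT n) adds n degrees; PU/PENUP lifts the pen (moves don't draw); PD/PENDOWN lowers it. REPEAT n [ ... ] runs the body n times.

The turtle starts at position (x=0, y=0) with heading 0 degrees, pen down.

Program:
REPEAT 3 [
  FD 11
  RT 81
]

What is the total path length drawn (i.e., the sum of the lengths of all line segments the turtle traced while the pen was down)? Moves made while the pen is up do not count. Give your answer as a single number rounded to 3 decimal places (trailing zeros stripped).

Answer: 33

Derivation:
Executing turtle program step by step:
Start: pos=(0,0), heading=0, pen down
REPEAT 3 [
  -- iteration 1/3 --
  FD 11: (0,0) -> (11,0) [heading=0, draw]
  RT 81: heading 0 -> 279
  -- iteration 2/3 --
  FD 11: (11,0) -> (12.721,-10.865) [heading=279, draw]
  RT 81: heading 279 -> 198
  -- iteration 3/3 --
  FD 11: (12.721,-10.865) -> (2.259,-14.264) [heading=198, draw]
  RT 81: heading 198 -> 117
]
Final: pos=(2.259,-14.264), heading=117, 3 segment(s) drawn

Segment lengths:
  seg 1: (0,0) -> (11,0), length = 11
  seg 2: (11,0) -> (12.721,-10.865), length = 11
  seg 3: (12.721,-10.865) -> (2.259,-14.264), length = 11
Total = 33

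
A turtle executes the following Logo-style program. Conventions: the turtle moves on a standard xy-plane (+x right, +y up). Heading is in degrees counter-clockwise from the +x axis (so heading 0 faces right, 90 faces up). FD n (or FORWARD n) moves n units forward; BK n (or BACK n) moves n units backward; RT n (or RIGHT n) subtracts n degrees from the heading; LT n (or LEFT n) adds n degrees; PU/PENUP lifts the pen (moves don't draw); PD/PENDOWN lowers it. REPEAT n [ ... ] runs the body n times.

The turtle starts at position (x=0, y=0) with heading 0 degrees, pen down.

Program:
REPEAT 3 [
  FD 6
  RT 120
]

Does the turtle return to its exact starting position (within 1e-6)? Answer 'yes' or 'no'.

Answer: yes

Derivation:
Executing turtle program step by step:
Start: pos=(0,0), heading=0, pen down
REPEAT 3 [
  -- iteration 1/3 --
  FD 6: (0,0) -> (6,0) [heading=0, draw]
  RT 120: heading 0 -> 240
  -- iteration 2/3 --
  FD 6: (6,0) -> (3,-5.196) [heading=240, draw]
  RT 120: heading 240 -> 120
  -- iteration 3/3 --
  FD 6: (3,-5.196) -> (0,0) [heading=120, draw]
  RT 120: heading 120 -> 0
]
Final: pos=(0,0), heading=0, 3 segment(s) drawn

Start position: (0, 0)
Final position: (0, 0)
Distance = 0; < 1e-6 -> CLOSED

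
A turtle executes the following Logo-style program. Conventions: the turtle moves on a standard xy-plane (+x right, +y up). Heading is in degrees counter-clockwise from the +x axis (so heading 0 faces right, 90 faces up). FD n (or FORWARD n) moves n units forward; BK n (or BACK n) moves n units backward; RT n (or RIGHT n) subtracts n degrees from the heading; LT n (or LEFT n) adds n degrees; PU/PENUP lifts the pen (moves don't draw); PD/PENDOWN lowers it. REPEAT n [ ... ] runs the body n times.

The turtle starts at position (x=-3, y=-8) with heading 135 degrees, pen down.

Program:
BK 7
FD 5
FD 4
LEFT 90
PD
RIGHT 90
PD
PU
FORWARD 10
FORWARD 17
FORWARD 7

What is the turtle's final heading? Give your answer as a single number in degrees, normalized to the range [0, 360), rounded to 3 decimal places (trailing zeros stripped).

Answer: 135

Derivation:
Executing turtle program step by step:
Start: pos=(-3,-8), heading=135, pen down
BK 7: (-3,-8) -> (1.95,-12.95) [heading=135, draw]
FD 5: (1.95,-12.95) -> (-1.586,-9.414) [heading=135, draw]
FD 4: (-1.586,-9.414) -> (-4.414,-6.586) [heading=135, draw]
LT 90: heading 135 -> 225
PD: pen down
RT 90: heading 225 -> 135
PD: pen down
PU: pen up
FD 10: (-4.414,-6.586) -> (-11.485,0.485) [heading=135, move]
FD 17: (-11.485,0.485) -> (-23.506,12.506) [heading=135, move]
FD 7: (-23.506,12.506) -> (-28.456,17.456) [heading=135, move]
Final: pos=(-28.456,17.456), heading=135, 3 segment(s) drawn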